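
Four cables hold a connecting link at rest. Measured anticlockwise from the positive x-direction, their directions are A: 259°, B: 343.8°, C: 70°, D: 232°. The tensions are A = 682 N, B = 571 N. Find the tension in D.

T_D ≈ 2190 N

Resolve: ΣF_x = 682 cos 259° + 571 cos 343.8° + T_C cos 70° + T_D cos 232° = 0.
        ΣF_y = 682 sin 259° + 571 sin 343.8° + T_C sin 70° + T_D sin 232° = 0.
The known terms sum to (418.2, -828.8) N, so 0.3420 T_C − 0.6157 T_D = -418.2 and 0.9397 T_C − 0.7880 T_D = 828.8.
Solving simultaneously: T_C = 2718 N, T_D = 2189 N.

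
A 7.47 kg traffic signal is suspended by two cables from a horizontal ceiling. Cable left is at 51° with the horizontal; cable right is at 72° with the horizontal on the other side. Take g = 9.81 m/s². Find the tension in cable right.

T_right ≈ 55 N

Weight W = 7.47 × 9.81 = 73.28 N acts straight down.
Horizontal: T_left cos 51° = T_right cos 72°  →  T_left = 0.491 T_right.
Vertical: T_left sin 51° + T_right sin 72° = 73.28.
Substituting the horizontal relation into the vertical equation gives 1.333 T_right = 73.28, so T_right = 54.99 N.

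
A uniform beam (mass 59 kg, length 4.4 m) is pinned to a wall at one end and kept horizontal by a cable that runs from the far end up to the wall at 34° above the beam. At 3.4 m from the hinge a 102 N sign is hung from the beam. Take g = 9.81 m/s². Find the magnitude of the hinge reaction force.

|H| ≈ 629 N

Take torques about the hinge: T sin 34° · 4.4 = 59×9.81×2.2 + 102×3.4 = 1620.1 N·m.
So T = 1620.1 / (0.5592 × 4.4) = 658.47 N.
ΣF_x = 0: H_x = T cos 34° = 545.9 N.
ΣF_y = 0: H_y = (59×9.81 + 102) − T sin 34° = 680.79 − 368.21 = 312.58 N.
|H| = √(H_x² + H_y²) = √((545.9)² + (312.58)²) = 629.05 N.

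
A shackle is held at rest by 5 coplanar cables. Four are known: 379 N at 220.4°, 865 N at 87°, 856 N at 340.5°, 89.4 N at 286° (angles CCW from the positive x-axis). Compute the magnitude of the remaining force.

Sum the known components: ΣF_x = 588.2 N, ΣF_y = 246.5 N.
For equilibrium the remaining force must supply (−ΣF_x, −ΣF_y) = (-588.2, -246.5) N.
Magnitude = √((-588.2)² + (-246.5)²) = 637.8 N; direction = atan2(-246.5, -588.2) = 202.7°.

F ≈ 638 N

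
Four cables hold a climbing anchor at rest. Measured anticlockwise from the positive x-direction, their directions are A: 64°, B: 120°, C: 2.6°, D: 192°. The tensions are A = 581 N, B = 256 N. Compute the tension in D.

T_D ≈ 4510 N

Resolve: ΣF_x = 581 cos 64° + 256 cos 120° + T_C cos 2.6° + T_D cos 192° = 0.
        ΣF_y = 581 sin 64° + 256 sin 120° + T_C sin 2.6° + T_D sin 192° = 0.
The known terms sum to (126.7, 743.9) N, so 0.9990 T_C − 0.9781 T_D = -126.7 and 0.0454 T_C − 0.2079 T_D = -743.9.
Solving simultaneously: T_C = 4294 N, T_D = 4515 N.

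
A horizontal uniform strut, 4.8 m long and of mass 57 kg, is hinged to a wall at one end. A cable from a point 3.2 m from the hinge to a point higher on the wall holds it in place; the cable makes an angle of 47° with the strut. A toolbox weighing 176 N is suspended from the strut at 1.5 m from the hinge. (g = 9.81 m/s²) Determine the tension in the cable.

Take torques about the hinge: T sin 47° · 3.2 = 57×9.81×2.4 + 176×1.5 = 1606 N·m.
So T = 1606 / (0.7314 × 3.2) = 686.23 N.

T ≈ 686 N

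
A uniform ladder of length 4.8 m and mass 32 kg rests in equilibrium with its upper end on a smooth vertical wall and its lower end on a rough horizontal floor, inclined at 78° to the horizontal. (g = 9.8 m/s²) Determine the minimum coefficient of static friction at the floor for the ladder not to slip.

ΣF_y = 0: N_floor = 32×9.8 = 313.6 N.
Torques about the foot: N_wall · 4.8 sin 78° = 32×9.8×2.4 cos 78° → N_wall = 33.329 N.
ΣF_x = 0: f_floor = N_wall = 33.329 N.
μ_min = f_floor / N_floor = 33.329 / 313.6 = 0.1063.

μ_min ≈ 0.106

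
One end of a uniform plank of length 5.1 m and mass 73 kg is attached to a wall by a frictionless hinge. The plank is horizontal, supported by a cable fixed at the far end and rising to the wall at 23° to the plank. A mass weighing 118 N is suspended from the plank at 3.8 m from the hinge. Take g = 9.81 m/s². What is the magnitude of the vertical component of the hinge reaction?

|H_y| ≈ 388 N

Take torques about the hinge: T sin 23° · 5.1 = 73×9.81×2.55 + 118×3.8 = 2274.5 N·m.
So T = 2274.5 / (0.3907 × 5.1) = 1141.4 N.
ΣF_y = 0: H_y = (73×9.81 + 118) − T sin 23° = 834.13 − 445.99 = 388.14 N.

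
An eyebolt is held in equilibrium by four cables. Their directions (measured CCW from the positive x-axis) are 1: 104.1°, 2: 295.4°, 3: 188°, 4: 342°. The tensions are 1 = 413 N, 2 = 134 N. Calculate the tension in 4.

T_4 ≈ 645 N

Resolve: ΣF_x = 413 cos 104.1° + 134 cos 295.4° + T_3 cos 188° + T_4 cos 342° = 0.
        ΣF_y = 413 sin 104.1° + 134 sin 295.4° + T_3 sin 188° + T_4 sin 342° = 0.
The known terms sum to (-43.14, 279.5) N, so -0.9903 T_3 + 0.9511 T_4 = 43.14 and -0.1392 T_3 − 0.3090 T_4 = -279.5.
Solving simultaneously: T_3 = 576 N, T_4 = 645.1 N.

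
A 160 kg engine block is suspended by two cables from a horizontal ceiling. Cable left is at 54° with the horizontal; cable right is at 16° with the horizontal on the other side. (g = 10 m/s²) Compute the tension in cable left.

Weight W = 160 × 10 = 1600 N acts straight down.
Horizontal: T_left cos 54° = T_right cos 16°  →  T_right = 0.6115 T_left.
Vertical: T_left sin 54° + T_right sin 16° = 1600.
Substituting the horizontal relation into the vertical equation gives 0.9776 T_left = 1600, so T_left = 1637 N.

T_left ≈ 1640 N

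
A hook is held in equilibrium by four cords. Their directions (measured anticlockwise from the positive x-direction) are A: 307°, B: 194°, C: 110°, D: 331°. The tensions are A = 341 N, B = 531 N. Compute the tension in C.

Resolve: ΣF_x = 341 cos 307° + 531 cos 194° + T_C cos 110° + T_D cos 331° = 0.
        ΣF_y = 341 sin 307° + 531 sin 194° + T_C sin 110° + T_D sin 331° = 0.
The known terms sum to (-310, -400.8) N, so -0.3420 T_C + 0.8746 T_D = 310 and 0.9397 T_C − 0.4848 T_D = 400.8.
Solving simultaneously: T_C = 763.4 N, T_D = 653 N.

T_C ≈ 763 N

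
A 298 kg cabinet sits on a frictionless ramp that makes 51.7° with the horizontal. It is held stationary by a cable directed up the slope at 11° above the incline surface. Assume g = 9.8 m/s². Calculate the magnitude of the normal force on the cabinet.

Take axes along and perpendicular to the incline. Weight components: W sin 51.7° = 2292 N down-slope, W cos 51.7° = 1810 N into the surface.
Along incline: T cos 11° = W sin 51.7° → T = 2335 N.
Perpendicular: N = W cos 51.7° − T sin 11° = 1365 N.

N ≈ 1360 N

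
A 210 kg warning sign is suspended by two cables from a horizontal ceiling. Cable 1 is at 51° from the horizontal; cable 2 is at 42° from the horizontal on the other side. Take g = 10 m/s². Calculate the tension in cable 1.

T_1 ≈ 1560 N

Weight W = 210 × 10 = 2100 N acts straight down.
Horizontal: T_1 cos 51° = T_2 cos 42°  →  T_2 = 0.8468 T_1.
Vertical: T_1 sin 51° + T_2 sin 42° = 2100.
Substituting the horizontal relation into the vertical equation gives 1.344 T_1 = 2100, so T_1 = 1563 N.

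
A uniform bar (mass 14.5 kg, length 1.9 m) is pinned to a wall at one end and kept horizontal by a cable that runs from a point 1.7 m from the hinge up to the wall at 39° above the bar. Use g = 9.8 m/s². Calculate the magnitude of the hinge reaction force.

Take torques about the hinge: T sin 39° · 1.7 = 14.5×9.8×0.95 = 135 N·m.
So T = 135 / (0.6293 × 1.7) = 126.18 N.
ΣF_x = 0: H_x = T cos 39° = 98.062 N.
ΣF_y = 0: H_y = (14.5×9.8) − T sin 39° = 142.1 − 79.409 = 62.691 N.
|H| = √(H_x² + H_y²) = √((98.062)² + (62.691)²) = 116.39 N.

|H| ≈ 116 N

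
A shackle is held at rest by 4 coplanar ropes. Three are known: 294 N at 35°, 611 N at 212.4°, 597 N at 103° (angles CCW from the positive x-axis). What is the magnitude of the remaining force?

F ≈ 589 N

Sum the known components: ΣF_x = -409.3 N, ΣF_y = 422.9 N.
For equilibrium the remaining force must supply (−ΣF_x, −ΣF_y) = (409.3, -422.9) N.
Magnitude = √((409.3)² + (-422.9)²) = 588.6 N; direction = atan2(-422.9, 409.3) = 314.1°.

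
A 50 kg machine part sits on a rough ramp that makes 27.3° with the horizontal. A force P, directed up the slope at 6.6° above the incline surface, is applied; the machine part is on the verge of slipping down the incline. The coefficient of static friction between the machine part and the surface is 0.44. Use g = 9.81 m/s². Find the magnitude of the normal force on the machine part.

On the verge of sliding down the incline, friction equals μN and acts up the slope.
Perpendicular: N + P sin 6.6° = W cos 27.3° = 435.9 N.
Along incline: P cos 6.6° + μN = W sin 27.3° with W sin 27.3° = 225 N.
Solving the pair for P and N: P = 35.2 N, N = 431.8 N (and f = μN = 190 N).

N ≈ 432 N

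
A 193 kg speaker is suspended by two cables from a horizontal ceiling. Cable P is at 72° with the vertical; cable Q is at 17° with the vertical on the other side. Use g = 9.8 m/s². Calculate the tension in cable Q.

Angles from the horizontal: cable P is 90° − 72° = 18°, cable Q is 90° − 17° = 73°.
Weight W = 193 × 9.8 = 1891 N acts straight down.
Horizontal: T_P cos 18° = T_Q cos 73°  →  T_P = 0.3074 T_Q.
Vertical: T_P sin 18° + T_Q sin 73° = 1891.
Substituting the horizontal relation into the vertical equation gives 1.051 T_Q = 1891, so T_Q = 1799 N.

T_Q ≈ 1800 N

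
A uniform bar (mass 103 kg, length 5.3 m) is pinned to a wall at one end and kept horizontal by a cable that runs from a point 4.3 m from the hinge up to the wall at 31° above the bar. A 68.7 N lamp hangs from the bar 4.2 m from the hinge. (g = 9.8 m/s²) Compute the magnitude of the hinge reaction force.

|H| ≈ 1210 N

Take torques about the hinge: T sin 31° · 4.3 = 103×9.8×2.65 + 68.7×4.2 = 2963.5 N·m.
So T = 2963.5 / (0.5150 × 4.3) = 1338.1 N.
ΣF_x = 0: H_x = T cos 31° = 1147 N.
ΣF_y = 0: H_y = (103×9.8 + 68.7) − T sin 31° = 1078.1 − 689.17 = 388.93 N.
|H| = √(H_x² + H_y²) = √((1147)² + (388.93)²) = 1211.1 N.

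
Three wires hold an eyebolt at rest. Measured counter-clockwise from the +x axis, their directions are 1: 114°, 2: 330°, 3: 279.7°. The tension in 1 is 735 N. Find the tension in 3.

Resolve: ΣF_x = 735 cos 114° + T_2 cos 330° + T_3 cos 279.7° = 0.
        ΣF_y = 735 sin 114° + T_2 sin 330° + T_3 sin 279.7° = 0.
The known terms sum to (-299, 671.5) N, so 0.8660 T_2 + 0.1685 T_3 = 299 and -0.5000 T_2 − 0.9857 T_3 = -671.5.
Solving simultaneously: T_2 = 236 N, T_3 = 561.5 N.

T_3 ≈ 562 N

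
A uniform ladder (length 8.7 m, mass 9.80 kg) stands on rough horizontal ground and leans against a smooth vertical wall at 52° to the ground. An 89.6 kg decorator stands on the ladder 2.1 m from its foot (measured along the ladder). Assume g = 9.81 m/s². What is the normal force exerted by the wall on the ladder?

N_wall ≈ 203 N

Torques about the foot: N_wall · 8.7 sin 52° = 9.80×9.81×4.35 cos 52° + 89.6×9.81×2.1 cos 52° → N_wall = 203.32 N.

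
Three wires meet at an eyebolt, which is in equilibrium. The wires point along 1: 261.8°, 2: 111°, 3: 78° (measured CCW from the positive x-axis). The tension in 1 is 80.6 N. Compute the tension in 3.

Resolve: ΣF_x = 80.6 cos 261.8° + T_2 cos 111° + T_3 cos 78° = 0.
        ΣF_y = 80.6 sin 261.8° + T_2 sin 111° + T_3 sin 78° = 0.
The known terms sum to (-11.5, -79.78) N, so -0.3584 T_2 + 0.2079 T_3 = 11.5 and 0.9336 T_2 + 0.9781 T_3 = 79.78.
Solving simultaneously: T_2 = 9.808 N, T_3 = 72.20 N.

T_3 ≈ 72.2 N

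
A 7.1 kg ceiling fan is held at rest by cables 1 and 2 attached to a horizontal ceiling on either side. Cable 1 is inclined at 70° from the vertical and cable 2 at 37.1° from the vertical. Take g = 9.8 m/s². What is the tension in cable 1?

T_1 ≈ 43.9 N

Angles from the horizontal: cable 1 is 90° − 70° = 20°, cable 2 is 90° − 37.1° = 52.9°.
Weight W = 7.1 × 9.8 = 69.58 N acts straight down.
Horizontal: T_1 cos 20° = T_2 cos 52.9°  →  T_2 = 1.558 T_1.
Vertical: T_1 sin 20° + T_2 sin 52.9° = 69.58.
Substituting the horizontal relation into the vertical equation gives 1.585 T_1 = 69.58, so T_1 = 43.91 N.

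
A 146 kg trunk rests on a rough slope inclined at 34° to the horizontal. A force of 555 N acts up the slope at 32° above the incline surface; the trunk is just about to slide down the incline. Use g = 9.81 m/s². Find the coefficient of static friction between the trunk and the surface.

μ ≈ 0.370

On the verge of sliding down the incline, friction is at its maximum μN and acts up the slope.
Perpendicular to incline: N = W cos 34° − P sin 32° = 1187 − 294.1 = 893.3 N.
Along incline: P cos 32° + μN = W sin 34° → μ = (W sin 34° − P cos 32°) / N = 0.3697.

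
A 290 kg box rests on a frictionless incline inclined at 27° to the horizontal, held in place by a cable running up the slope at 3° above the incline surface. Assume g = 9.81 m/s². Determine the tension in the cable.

Take axes along and perpendicular to the incline. Weight components: W sin 27° = 1292 N down-slope, W cos 27° = 2535 N into the surface.
Along incline: T cos 3° = W sin 27° → T = 1293 N.
Perpendicular: N = W cos 27° − T sin 3° = 2467 N.

T ≈ 1290 N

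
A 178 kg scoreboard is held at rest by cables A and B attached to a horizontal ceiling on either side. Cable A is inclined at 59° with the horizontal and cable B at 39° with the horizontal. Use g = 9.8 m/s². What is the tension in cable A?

T_A ≈ 1370 N

Weight W = 178 × 9.8 = 1744 N acts straight down.
Horizontal: T_A cos 59° = T_B cos 39°  →  T_B = 0.6627 T_A.
Vertical: T_A sin 59° + T_B sin 39° = 1744.
Substituting the horizontal relation into the vertical equation gives 1.274 T_A = 1744, so T_A = 1369 N.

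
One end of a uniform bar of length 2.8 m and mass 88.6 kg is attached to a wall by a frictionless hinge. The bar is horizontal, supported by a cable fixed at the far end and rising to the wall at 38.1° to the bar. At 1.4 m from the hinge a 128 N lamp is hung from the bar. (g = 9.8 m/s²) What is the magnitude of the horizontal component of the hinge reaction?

Take torques about the hinge: T sin 38.1° · 2.8 = 88.6×9.8×1.4 + 128×1.4 = 1394.8 N·m.
So T = 1394.8 / (0.6170 × 2.8) = 807.31 N.
ΣF_x = 0: H_x = T cos 38.1° = 635.3 N.

H_x ≈ 635 N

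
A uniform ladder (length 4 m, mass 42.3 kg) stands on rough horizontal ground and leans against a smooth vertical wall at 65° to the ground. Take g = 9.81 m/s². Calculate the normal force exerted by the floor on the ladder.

N_floor ≈ 415 N

ΣF_y = 0: N_floor = 42.3×9.81 = 414.96 N.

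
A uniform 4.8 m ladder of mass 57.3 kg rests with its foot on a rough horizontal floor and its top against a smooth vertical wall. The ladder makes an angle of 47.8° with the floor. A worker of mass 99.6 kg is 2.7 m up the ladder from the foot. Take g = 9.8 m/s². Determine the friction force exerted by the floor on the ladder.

f ≈ 752 N

Torques about the foot: N_wall · 4.8 sin 47.8° = 57.3×9.8×2.4 cos 47.8° + 99.6×9.8×2.7 cos 47.8° → N_wall = 752.43 N.
ΣF_x = 0: f_floor = N_wall = 752.43 N.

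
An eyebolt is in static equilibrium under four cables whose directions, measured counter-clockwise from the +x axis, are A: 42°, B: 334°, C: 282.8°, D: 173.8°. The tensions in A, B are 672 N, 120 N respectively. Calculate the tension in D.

T_D ≈ 719 N

Resolve: ΣF_x = 672 cos 42° + 120 cos 334° + T_C cos 282.8° + T_D cos 173.8° = 0.
        ΣF_y = 672 sin 42° + 120 sin 334° + T_C sin 282.8° + T_D sin 173.8° = 0.
The known terms sum to (607.2, 397.1) N, so 0.2215 T_C − 0.9942 T_D = -607.2 and -0.9751 T_C + 0.1080 T_D = -397.1.
Solving simultaneously: T_C = 486.8 N, T_D = 719.3 N.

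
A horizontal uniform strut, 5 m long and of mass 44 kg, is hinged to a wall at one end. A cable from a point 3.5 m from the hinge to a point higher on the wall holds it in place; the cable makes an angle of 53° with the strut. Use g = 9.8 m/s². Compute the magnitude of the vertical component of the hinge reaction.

|H_y| ≈ 123 N

Take torques about the hinge: T sin 53° · 3.5 = 44×9.8×2.5 = 1078 N·m.
So T = 1078 / (0.7986 × 3.5) = 385.66 N.
ΣF_y = 0: H_y = (44×9.8) − T sin 53° = 431.2 − 308 = 123.2 N.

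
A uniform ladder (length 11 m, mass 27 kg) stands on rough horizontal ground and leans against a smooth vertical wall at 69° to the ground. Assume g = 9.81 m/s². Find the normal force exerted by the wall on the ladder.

N_wall ≈ 50.8 N

Torques about the foot: N_wall · 11 sin 69° = 27×9.81×5.5 cos 69° → N_wall = 50.837 N.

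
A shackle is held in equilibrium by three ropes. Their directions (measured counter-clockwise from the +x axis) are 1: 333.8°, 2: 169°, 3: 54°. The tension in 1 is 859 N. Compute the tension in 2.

Resolve: ΣF_x = 859 cos 333.8° + T_2 cos 169° + T_3 cos 54° = 0.
        ΣF_y = 859 sin 333.8° + T_2 sin 169° + T_3 sin 54° = 0.
The known terms sum to (770.7, -379.3) N, so -0.9816 T_2 + 0.5878 T_3 = -770.7 and 0.1908 T_2 + 0.8090 T_3 = 379.3.
Solving simultaneously: T_2 = 934 N, T_3 = 248.5 N.

T_2 ≈ 934 N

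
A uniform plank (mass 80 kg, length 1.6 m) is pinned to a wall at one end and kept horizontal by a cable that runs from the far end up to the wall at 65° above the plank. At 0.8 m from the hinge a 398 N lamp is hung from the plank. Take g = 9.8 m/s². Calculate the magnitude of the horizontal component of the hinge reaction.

Take torques about the hinge: T sin 65° · 1.6 = 80×9.8×0.8 + 398×0.8 = 945.6 N·m.
So T = 945.6 / (0.9063 × 1.6) = 652.1 N.
ΣF_x = 0: H_x = T cos 65° = 275.59 N.

H_x ≈ 276 N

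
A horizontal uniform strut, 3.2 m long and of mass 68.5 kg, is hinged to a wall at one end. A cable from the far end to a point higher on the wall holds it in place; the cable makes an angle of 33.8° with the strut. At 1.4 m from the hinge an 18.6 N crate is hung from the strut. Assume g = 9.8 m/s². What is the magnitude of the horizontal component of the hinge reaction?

Take torques about the hinge: T sin 33.8° · 3.2 = 68.5×9.8×1.6 + 18.6×1.4 = 1100.1 N·m.
So T = 1100.1 / (0.5563 × 3.2) = 617.99 N.
ΣF_x = 0: H_x = T cos 33.8° = 513.54 N.

H_x ≈ 514 N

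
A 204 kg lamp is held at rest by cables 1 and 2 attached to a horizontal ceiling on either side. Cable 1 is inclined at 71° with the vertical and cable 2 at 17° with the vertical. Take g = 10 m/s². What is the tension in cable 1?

T_1 ≈ 597 N

Angles from the horizontal: cable 1 is 90° − 71° = 19°, cable 2 is 90° − 17° = 73°.
Weight W = 204 × 10 = 2040 N acts straight down.
Horizontal: T_1 cos 19° = T_2 cos 73°  →  T_2 = 3.234 T_1.
Vertical: T_1 sin 19° + T_2 sin 73° = 2040.
Substituting the horizontal relation into the vertical equation gives 3.418 T_1 = 2040, so T_1 = 596.8 N.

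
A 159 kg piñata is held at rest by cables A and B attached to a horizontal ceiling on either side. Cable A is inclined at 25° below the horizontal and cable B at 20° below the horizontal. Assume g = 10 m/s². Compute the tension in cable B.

Weight W = 159 × 10 = 1590 N acts straight down.
Horizontal: T_A cos 25° = T_B cos 20°  →  T_A = 1.037 T_B.
Vertical: T_A sin 25° + T_B sin 20° = 1590.
Substituting the horizontal relation into the vertical equation gives 0.7802 T_B = 1590, so T_B = 2038 N.

T_B ≈ 2040 N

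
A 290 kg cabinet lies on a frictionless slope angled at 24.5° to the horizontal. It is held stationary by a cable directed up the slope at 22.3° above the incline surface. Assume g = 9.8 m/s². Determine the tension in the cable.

T ≈ 1270 N

Take axes along and perpendicular to the incline. Weight components: W sin 24.5° = 1179 N down-slope, W cos 24.5° = 2586 N into the surface.
Along incline: T cos 22.3° = W sin 24.5° → T = 1274 N.
Perpendicular: N = W cos 24.5° − T sin 22.3° = 2103 N.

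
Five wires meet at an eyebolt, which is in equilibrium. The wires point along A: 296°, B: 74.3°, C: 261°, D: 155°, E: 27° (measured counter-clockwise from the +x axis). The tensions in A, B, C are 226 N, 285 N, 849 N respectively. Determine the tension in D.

Resolve: ΣF_x = 226 cos 296° + 285 cos 74.3° + 849 cos 261° + T_D cos 155° + T_E cos 27° = 0.
        ΣF_y = 226 sin 296° + 285 sin 74.3° + 849 sin 261° + T_D sin 155° + T_E sin 27° = 0.
The known terms sum to (43.38, -767.3) N, so -0.9063 T_D + 0.8910 T_E = -43.38 and 0.4226 T_D + 0.4540 T_E = 767.3.
Solving simultaneously: T_D = 892.6 N, T_E = 859.2 N.

T_D ≈ 893 N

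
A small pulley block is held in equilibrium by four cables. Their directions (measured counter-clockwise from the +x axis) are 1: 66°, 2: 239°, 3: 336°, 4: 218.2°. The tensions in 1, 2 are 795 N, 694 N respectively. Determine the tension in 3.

Resolve: ΣF_x = 795 cos 66° + 694 cos 239° + T_3 cos 336° + T_4 cos 218.2° = 0.
        ΣF_y = 795 sin 66° + 694 sin 239° + T_3 sin 336° + T_4 sin 218.2° = 0.
The known terms sum to (-34.08, 131.4) N, so 0.9135 T_3 − 0.7859 T_4 = 34.08 and -0.4067 T_3 − 0.6184 T_4 = -131.4.
Solving simultaneously: T_3 = 140.6 N, T_4 = 120 N.

T_3 ≈ 141 N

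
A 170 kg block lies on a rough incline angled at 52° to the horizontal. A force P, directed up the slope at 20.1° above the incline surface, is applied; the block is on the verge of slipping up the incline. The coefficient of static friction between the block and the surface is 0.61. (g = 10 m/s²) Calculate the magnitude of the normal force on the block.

On the verge of sliding up the incline, friction equals μN and acts down the slope.
Perpendicular: N + P sin 20.1° = W cos 52° = 1047 N.
Along incline: P cos 20.1° = W sin 52° + μN  with W sin 52° = 1340 N.
Solving the pair for P and N: P = 1722 N, N = 454.9 N (and f = μN = 277.5 N).

N ≈ 455 N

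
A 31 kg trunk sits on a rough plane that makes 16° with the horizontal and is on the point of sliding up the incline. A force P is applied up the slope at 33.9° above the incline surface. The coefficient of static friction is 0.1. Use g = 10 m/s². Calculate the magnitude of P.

On the verge of sliding up the incline, friction equals μN and acts down the slope.
Perpendicular: N + P sin 33.9° = W cos 16° = 298 N.
Along incline: P cos 33.9° = W sin 16° + μN  with W sin 16° = 85.45 N.
Solving the pair for P and N: P = 130.1 N, N = 225.4 N (and f = μN = 22.54 N).

P ≈ 130 N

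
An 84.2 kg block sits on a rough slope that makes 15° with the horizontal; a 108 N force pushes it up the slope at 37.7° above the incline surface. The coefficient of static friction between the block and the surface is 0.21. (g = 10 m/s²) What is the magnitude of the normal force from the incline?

N ≈ 747 N

Axes along / perpendicular to the incline. W sin 15° = 217.9 N down-slope; W cos 15° = 813.3 N into the surface.
Perpendicular: N = W cos 15° − P sin 37.7° = 813.3 − 66.04 = 747.3 N.
Along incline: P cos 37.7° + f = W sin 15° (friction acts up-slope) → f = 217.9 − 85.45 = 132.5 N.
|f| = 132.5 N ≤ μN = 156.9 N, so the block is indeed static.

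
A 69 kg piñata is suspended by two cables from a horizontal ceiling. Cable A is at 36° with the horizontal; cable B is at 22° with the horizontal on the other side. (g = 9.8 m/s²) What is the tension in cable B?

T_B ≈ 645 N

Weight W = 69 × 9.8 = 676.2 N acts straight down.
Horizontal: T_A cos 36° = T_B cos 22°  →  T_A = 1.146 T_B.
Vertical: T_A sin 36° + T_B sin 22° = 676.2.
Substituting the horizontal relation into the vertical equation gives 1.048 T_B = 676.2, so T_B = 645.1 N.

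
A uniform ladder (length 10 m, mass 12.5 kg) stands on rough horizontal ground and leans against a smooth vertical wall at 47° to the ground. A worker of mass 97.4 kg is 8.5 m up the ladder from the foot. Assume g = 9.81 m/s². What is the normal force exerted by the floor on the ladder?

ΣF_y = 0: N_floor = 12.5×9.81 + 97.4×9.81 = 1078.1 N.

N_floor ≈ 1080 N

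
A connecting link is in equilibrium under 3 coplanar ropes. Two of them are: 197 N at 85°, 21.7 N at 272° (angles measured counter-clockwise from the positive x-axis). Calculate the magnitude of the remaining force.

F ≈ 175 N

Sum the known components: ΣF_x = 17.93 N, ΣF_y = 174.6 N.
For equilibrium the remaining force must supply (−ΣF_x, −ΣF_y) = (-17.93, -174.6) N.
Magnitude = √((-17.93)² + (-174.6)²) = 175.5 N; direction = atan2(-174.6, -17.93) = 264.1°.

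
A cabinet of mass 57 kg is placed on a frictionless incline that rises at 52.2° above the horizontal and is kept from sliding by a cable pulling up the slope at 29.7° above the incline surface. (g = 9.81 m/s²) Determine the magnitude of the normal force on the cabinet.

Take axes along and perpendicular to the incline. Weight components: W sin 52.2° = 441.8 N down-slope, W cos 52.2° = 342.7 N into the surface.
Along incline: T cos 29.7° = W sin 52.2° → T = 508.7 N.
Perpendicular: N = W cos 52.2° − T sin 29.7° = 90.7 N.

N ≈ 90.7 N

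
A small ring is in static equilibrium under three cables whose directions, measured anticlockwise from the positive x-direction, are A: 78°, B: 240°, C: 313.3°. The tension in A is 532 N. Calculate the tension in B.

T_B ≈ 457 N

Resolve: ΣF_x = 532 cos 78° + T_B cos 240° + T_C cos 313.3° = 0.
        ΣF_y = 532 sin 78° + T_B sin 240° + T_C sin 313.3° = 0.
The known terms sum to (110.6, 520.4) N, so -0.5000 T_B + 0.6858 T_C = -110.6 and -0.8660 T_B − 0.7278 T_C = -520.4.
Solving simultaneously: T_B = 456.6 N, T_C = 171.6 N.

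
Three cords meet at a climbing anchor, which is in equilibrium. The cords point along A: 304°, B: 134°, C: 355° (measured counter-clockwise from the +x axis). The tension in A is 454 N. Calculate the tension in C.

Resolve: ΣF_x = 454 cos 304° + T_B cos 134° + T_C cos 355° = 0.
        ΣF_y = 454 sin 304° + T_B sin 134° + T_C sin 355° = 0.
The known terms sum to (253.9, -376.4) N, so -0.6947 T_B + 0.9962 T_C = -253.9 and 0.7193 T_B − 0.0872 T_C = 376.4.
Solving simultaneously: T_B = 537.8 N, T_C = 120.2 N.

T_C ≈ 120 N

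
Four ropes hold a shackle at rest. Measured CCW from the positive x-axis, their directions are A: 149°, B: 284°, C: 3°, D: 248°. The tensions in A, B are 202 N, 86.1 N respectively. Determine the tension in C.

Resolve: ΣF_x = 202 cos 149° + 86.1 cos 284° + T_C cos 3° + T_D cos 248° = 0.
        ΣF_y = 202 sin 149° + 86.1 sin 284° + T_C sin 3° + T_D sin 248° = 0.
The known terms sum to (-152.3, 20.5) N, so 0.9986 T_C − 0.3746 T_D = 152.3 and 0.0523 T_C − 0.9272 T_D = -20.5.
Solving simultaneously: T_C = 164.3 N, T_D = 31.38 N.

T_C ≈ 164 N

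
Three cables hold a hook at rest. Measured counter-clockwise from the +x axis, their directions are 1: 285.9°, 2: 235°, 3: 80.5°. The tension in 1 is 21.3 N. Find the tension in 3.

Resolve: ΣF_x = 21.3 cos 285.9° + T_2 cos 235° + T_3 cos 80.5° = 0.
        ΣF_y = 21.3 sin 285.9° + T_2 sin 235° + T_3 sin 80.5° = 0.
The known terms sum to (5.835, -20.49) N, so -0.5736 T_2 + 0.1650 T_3 = -5.835 and -0.8192 T_2 + 0.9863 T_3 = 20.49.
Solving simultaneously: T_2 = 21.22 N, T_3 = 38.40 N.

T_3 ≈ 38.4 N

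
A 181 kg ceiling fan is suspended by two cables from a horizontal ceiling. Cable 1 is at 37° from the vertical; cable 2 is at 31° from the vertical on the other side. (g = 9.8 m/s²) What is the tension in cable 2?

Angles from the horizontal: cable 1 is 90° − 37° = 53°, cable 2 is 90° − 31° = 59°.
Weight W = 181 × 9.8 = 1774 N acts straight down.
Horizontal: T_1 cos 53° = T_2 cos 59°  →  T_1 = 0.8558 T_2.
Vertical: T_1 sin 53° + T_2 sin 59° = 1774.
Substituting the horizontal relation into the vertical equation gives 1.541 T_2 = 1774, so T_2 = 1151 N.

T_2 ≈ 1150 N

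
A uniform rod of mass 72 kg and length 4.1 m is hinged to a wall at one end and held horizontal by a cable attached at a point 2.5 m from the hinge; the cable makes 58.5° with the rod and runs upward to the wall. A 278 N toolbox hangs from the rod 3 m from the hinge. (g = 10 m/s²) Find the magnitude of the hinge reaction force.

|H| ≈ 571 N

Take torques about the hinge: T sin 58.5° · 2.5 = 72×10×2.05 + 278×3 = 2310 N·m.
So T = 2310 / (0.8526 × 2.5) = 1083.7 N.
ΣF_x = 0: H_x = T cos 58.5° = 566.23 N.
ΣF_y = 0: H_y = (72×10 + 278) − T sin 58.5° = 998 − 924 = 74 N.
|H| = √(H_x² + H_y²) = √((566.23)² + (74)²) = 571.04 N.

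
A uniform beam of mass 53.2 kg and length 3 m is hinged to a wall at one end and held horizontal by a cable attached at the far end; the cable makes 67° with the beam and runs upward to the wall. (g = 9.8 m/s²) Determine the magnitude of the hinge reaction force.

|H| ≈ 283 N

Take torques about the hinge: T sin 67° · 3 = 53.2×9.8×1.5 = 782.04 N·m.
So T = 782.04 / (0.9205 × 3) = 283.19 N.
ΣF_x = 0: H_x = T cos 67° = 110.65 N.
ΣF_y = 0: H_y = (53.2×9.8) − T sin 67° = 521.36 − 260.68 = 260.68 N.
|H| = √(H_x² + H_y²) = √((110.65)² + (260.68)²) = 283.19 N.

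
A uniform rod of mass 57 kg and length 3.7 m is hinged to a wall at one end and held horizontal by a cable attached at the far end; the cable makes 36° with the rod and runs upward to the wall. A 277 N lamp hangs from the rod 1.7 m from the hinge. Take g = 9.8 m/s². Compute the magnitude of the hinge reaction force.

Take torques about the hinge: T sin 36° · 3.7 = 57×9.8×1.85 + 277×1.7 = 1504.3 N·m.
So T = 1504.3 / (0.5878 × 3.7) = 691.7 N.
ΣF_x = 0: H_x = T cos 36° = 559.6 N.
ΣF_y = 0: H_y = (57×9.8 + 277) − T sin 36° = 835.6 − 406.57 = 429.03 N.
|H| = √(H_x² + H_y²) = √((559.6)² + (429.03)²) = 705.13 N.

|H| ≈ 705 N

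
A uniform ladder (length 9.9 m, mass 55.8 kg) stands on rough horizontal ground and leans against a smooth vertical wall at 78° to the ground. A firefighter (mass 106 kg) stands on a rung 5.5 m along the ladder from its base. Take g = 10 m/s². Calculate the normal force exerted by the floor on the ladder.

ΣF_y = 0: N_floor = 55.8×10 + 106×10 = 1618 N.

N_floor ≈ 1620 N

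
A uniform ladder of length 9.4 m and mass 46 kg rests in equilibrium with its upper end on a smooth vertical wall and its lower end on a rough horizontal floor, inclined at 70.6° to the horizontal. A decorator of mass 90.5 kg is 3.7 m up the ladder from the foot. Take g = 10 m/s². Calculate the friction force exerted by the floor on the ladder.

f ≈ 206 N

Torques about the foot: N_wall · 9.4 sin 70.6° = 46×10×4.7 cos 70.6° + 90.5×10×3.7 cos 70.6° → N_wall = 206.44 N.
ΣF_x = 0: f_floor = N_wall = 206.44 N.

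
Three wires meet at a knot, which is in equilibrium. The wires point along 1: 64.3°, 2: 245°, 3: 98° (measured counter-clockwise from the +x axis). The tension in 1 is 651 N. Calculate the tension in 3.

T_3 ≈ 14.6 N

Resolve: ΣF_x = 651 cos 64.3° + T_2 cos 245° + T_3 cos 98° = 0.
        ΣF_y = 651 sin 64.3° + T_2 sin 245° + T_3 sin 98° = 0.
The known terms sum to (282.3, 586.6) N, so -0.4226 T_2 − 0.1392 T_3 = -282.3 and -0.9063 T_2 + 0.9903 T_3 = -586.6.
Solving simultaneously: T_2 = 663.2 N, T_3 = 14.60 N.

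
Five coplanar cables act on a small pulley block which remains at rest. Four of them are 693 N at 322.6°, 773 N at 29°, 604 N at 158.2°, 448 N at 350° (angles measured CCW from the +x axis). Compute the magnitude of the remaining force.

Sum the known components: ΣF_x = 1107 N, ΣF_y = 100.4 N.
For equilibrium the remaining force must supply (−ΣF_x, −ΣF_y) = (-1107, -100.4) N.
Magnitude = √((-1107)² + (-100.4)²) = 1112 N; direction = atan2(-100.4, -1107) = 185.2°.

F ≈ 1110 N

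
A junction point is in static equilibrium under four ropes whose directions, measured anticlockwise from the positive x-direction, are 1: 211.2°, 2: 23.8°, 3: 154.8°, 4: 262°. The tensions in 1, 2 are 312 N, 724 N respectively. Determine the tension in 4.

T_4 ≈ 300 N

Resolve: ΣF_x = 312 cos 211.2° + 724 cos 23.8° + T_3 cos 154.8° + T_4 cos 262° = 0.
        ΣF_y = 312 sin 211.2° + 724 sin 23.8° + T_3 sin 154.8° + T_4 sin 262° = 0.
The known terms sum to (395.6, 130.5) N, so -0.9048 T_3 − 0.1392 T_4 = -395.6 and 0.4258 T_3 − 0.9903 T_4 = -130.5.
Solving simultaneously: T_3 = 391 N, T_4 = 300 N.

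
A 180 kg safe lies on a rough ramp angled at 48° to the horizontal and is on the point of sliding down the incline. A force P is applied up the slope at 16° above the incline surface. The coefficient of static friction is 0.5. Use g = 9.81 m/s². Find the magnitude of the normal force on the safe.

N ≈ 940 N

On the verge of sliding down the incline, friction equals μN and acts up the slope.
Perpendicular: N + P sin 16° = W cos 48° = 1182 N.
Along incline: P cos 16° + μN = W sin 48° with W sin 48° = 1312 N.
Solving the pair for P and N: P = 876.2 N, N = 940 N (and f = μN = 470 N).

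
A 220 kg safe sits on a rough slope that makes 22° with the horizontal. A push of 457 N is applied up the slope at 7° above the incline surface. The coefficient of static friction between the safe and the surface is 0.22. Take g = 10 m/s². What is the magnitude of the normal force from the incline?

Axes along / perpendicular to the incline. W sin 22° = 824.1 N down-slope; W cos 22° = 2040 N into the surface.
Perpendicular: N = W cos 22° − P sin 7° = 2040 − 55.69 = 1984 N.
Along incline: P cos 7° + f = W sin 22° (friction acts up-slope) → f = 824.1 − 453.6 = 370.5 N.
|f| = 370.5 N ≤ μN = 436.5 N, so the safe is indeed static.

N ≈ 1980 N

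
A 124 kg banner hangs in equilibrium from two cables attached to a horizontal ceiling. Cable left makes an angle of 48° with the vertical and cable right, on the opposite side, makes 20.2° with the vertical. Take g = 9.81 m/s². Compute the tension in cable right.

T_right ≈ 974 N

Angles from the horizontal: cable left is 90° − 48° = 42°, cable right is 90° − 20.2° = 69.8°.
Weight W = 124 × 9.81 = 1216 N acts straight down.
Horizontal: T_left cos 42° = T_right cos 69.8°  →  T_left = 0.4646 T_right.
Vertical: T_left sin 42° + T_right sin 69.8° = 1216.
Substituting the horizontal relation into the vertical equation gives 1.249 T_right = 1216, so T_right = 973.6 N.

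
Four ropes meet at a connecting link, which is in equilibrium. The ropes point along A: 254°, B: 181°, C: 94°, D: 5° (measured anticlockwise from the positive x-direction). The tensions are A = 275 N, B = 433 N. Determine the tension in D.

T_D ≈ 527 N

Resolve: ΣF_x = 275 cos 254° + 433 cos 181° + T_C cos 94° + T_D cos 5° = 0.
        ΣF_y = 275 sin 254° + 433 sin 181° + T_C sin 94° + T_D sin 5° = 0.
The known terms sum to (-508.7, -271.9) N, so -0.0698 T_C + 0.9962 T_D = 508.7 and 0.9976 T_C + 0.0872 T_D = 271.9.
Solving simultaneously: T_C = 226.6 N, T_D = 526.5 N.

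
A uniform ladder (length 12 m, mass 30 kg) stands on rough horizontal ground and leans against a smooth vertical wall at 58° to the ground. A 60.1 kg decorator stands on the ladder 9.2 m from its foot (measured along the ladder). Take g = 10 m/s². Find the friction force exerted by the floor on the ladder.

f ≈ 382 N

Torques about the foot: N_wall · 12 sin 58° = 30×10×6 cos 58° + 60.1×10×9.2 cos 58° → N_wall = 381.65 N.
ΣF_x = 0: f_floor = N_wall = 381.65 N.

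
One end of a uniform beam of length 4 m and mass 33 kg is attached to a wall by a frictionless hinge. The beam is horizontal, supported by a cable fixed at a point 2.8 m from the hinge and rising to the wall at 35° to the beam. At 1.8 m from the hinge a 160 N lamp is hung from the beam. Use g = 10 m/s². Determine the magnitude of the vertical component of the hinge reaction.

Take torques about the hinge: T sin 35° · 2.8 = 33×10×2 + 160×1.8 = 948 N·m.
So T = 948 / (0.5736 × 2.8) = 590.28 N.
ΣF_y = 0: H_y = (33×10 + 160) − T sin 35° = 490 − 338.57 = 151.43 N.

|H_y| ≈ 151 N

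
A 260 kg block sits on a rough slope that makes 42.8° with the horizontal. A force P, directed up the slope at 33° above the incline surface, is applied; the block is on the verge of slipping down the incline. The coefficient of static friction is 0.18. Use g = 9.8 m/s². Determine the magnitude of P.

On the verge of sliding down the incline, friction equals μN and acts up the slope.
Perpendicular: N + P sin 33° = W cos 42.8° = 1870 N.
Along incline: P cos 33° + μN = W sin 42.8° with W sin 42.8° = 1731 N.
Solving the pair for P and N: P = 1883 N, N = 843.9 N (and f = μN = 151.9 N).

P ≈ 1880 N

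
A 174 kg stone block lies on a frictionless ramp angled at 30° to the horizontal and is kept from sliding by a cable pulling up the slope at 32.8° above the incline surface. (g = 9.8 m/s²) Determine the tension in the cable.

T ≈ 1010 N

Take axes along and perpendicular to the incline. Weight components: W sin 30° = 852.6 N down-slope, W cos 30° = 1477 N into the surface.
Along incline: T cos 32.8° = W sin 30° → T = 1014 N.
Perpendicular: N = W cos 30° − T sin 32.8° = 927.3 N.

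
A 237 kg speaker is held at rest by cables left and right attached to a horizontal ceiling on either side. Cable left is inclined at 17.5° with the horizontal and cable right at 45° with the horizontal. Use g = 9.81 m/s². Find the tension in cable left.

Weight W = 237 × 9.81 = 2325 N acts straight down.
Horizontal: T_left cos 17.5° = T_right cos 45°  →  T_right = 1.349 T_left.
Vertical: T_left sin 17.5° + T_right sin 45° = 2325.
Substituting the horizontal relation into the vertical equation gives 1.254 T_left = 2325, so T_left = 1853 N.

T_left ≈ 1850 N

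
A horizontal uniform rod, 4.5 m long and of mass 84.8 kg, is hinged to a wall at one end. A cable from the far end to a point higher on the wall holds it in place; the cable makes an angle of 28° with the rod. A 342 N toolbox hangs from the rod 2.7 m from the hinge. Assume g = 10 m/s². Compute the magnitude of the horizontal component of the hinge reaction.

Take torques about the hinge: T sin 28° · 4.5 = 84.8×10×2.25 + 342×2.7 = 2831.4 N·m.
So T = 2831.4 / (0.4695 × 4.5) = 1340.2 N.
ΣF_x = 0: H_x = T cos 28° = 1183.4 N.

H_x ≈ 1180 N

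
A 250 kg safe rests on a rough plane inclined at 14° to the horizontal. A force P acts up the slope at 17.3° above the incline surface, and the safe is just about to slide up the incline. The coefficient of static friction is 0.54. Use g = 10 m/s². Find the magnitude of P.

P ≈ 1720 N

On the verge of sliding up the incline, friction equals μN and acts down the slope.
Perpendicular: N + P sin 17.3° = W cos 14° = 2426 N.
Along incline: P cos 17.3° = W sin 14° + μN  with W sin 14° = 604.8 N.
Solving the pair for P and N: P = 1717 N, N = 1915 N (and f = μN = 1034 N).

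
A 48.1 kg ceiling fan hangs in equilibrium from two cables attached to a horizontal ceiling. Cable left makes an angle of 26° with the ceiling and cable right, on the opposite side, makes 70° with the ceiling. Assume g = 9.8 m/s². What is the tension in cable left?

Weight W = 48.1 × 9.8 = 471.4 N acts straight down.
Horizontal: T_left cos 26° = T_right cos 70°  →  T_right = 2.628 T_left.
Vertical: T_left sin 26° + T_right sin 70° = 471.4.
Substituting the horizontal relation into the vertical equation gives 2.908 T_left = 471.4, so T_left = 162.1 N.

T_left ≈ 162 N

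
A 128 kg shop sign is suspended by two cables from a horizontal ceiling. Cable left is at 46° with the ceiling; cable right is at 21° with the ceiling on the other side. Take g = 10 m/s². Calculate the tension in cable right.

Weight W = 128 × 10 = 1280 N acts straight down.
Horizontal: T_left cos 46° = T_right cos 21°  →  T_left = 1.344 T_right.
Vertical: T_left sin 46° + T_right sin 21° = 1280.
Substituting the horizontal relation into the vertical equation gives 1.325 T_right = 1280, so T_right = 966 N.

T_right ≈ 966 N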